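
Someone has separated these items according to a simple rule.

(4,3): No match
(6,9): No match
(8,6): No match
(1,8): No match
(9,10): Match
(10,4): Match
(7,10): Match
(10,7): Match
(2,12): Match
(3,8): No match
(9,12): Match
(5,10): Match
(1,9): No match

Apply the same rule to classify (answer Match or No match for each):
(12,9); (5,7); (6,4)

All 'Match' examples share one property — max ≥ 10 — and every 'No match' example lacks it.
(12,9): max 12 — passes, so Match. (5,7): max 7 — does not satisfy this, so No match. (6,4): max 6 — does not satisfy this, so No match.

Match, No match, No match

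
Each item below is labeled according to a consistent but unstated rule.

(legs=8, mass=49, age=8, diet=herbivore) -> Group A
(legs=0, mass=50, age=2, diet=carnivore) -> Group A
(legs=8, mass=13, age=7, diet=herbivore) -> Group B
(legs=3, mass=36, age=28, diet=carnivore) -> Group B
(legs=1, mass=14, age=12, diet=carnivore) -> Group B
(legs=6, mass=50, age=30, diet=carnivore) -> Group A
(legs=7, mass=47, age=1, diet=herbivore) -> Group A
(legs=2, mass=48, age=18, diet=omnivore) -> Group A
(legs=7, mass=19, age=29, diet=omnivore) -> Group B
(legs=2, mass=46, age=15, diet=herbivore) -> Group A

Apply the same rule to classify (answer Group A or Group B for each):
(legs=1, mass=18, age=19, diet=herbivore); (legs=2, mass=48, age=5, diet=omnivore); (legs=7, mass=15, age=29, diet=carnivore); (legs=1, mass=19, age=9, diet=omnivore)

Group B, Group A, Group B, Group B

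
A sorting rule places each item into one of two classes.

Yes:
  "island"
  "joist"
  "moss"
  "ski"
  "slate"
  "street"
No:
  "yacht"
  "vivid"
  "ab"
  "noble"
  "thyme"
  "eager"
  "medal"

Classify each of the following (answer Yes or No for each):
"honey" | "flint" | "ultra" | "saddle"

The simplest hypothesis consistent with all the labels is: contains 's'.
"honey": No (no 's'). "flint": No (no 's'). "ultra": No (no 's'). "saddle": Yes (has 's').

No, No, No, Yes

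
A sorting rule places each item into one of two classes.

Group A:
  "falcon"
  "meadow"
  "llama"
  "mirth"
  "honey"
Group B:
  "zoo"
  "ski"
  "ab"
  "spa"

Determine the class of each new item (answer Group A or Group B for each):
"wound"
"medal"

The pattern is that an item is 'Group A' exactly when: length ≥ 5.
"wound": Group A (length 5).
"medal": Group A (length 5).

Group A, Group A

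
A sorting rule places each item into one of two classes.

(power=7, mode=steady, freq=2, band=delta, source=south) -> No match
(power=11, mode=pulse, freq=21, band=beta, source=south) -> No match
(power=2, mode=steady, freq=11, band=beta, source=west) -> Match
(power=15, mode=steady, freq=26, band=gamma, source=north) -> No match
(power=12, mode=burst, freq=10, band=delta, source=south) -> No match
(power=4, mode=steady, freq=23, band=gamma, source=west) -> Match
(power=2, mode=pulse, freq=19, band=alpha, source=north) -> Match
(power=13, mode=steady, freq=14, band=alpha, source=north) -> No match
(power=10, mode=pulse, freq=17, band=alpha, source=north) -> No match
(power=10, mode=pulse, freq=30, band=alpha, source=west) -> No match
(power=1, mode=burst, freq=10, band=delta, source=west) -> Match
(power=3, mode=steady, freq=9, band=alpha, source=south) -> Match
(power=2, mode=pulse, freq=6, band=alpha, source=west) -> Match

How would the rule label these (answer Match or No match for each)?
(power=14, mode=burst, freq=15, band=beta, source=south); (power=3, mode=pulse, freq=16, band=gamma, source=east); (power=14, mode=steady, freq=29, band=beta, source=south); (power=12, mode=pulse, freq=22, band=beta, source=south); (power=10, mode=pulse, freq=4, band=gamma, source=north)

No match, Match, No match, No match, No match

The pattern is that an item is 'Match' exactly when: power ≤ 4.
(power=14, mode=burst, freq=15, band=beta, source=south) — power = 14, hence No match.
(power=3, mode=pulse, freq=16, band=gamma, source=east) — power = 3, hence Match.
(power=14, mode=steady, freq=29, band=beta, source=south) — power = 14, hence No match.
(power=12, mode=pulse, freq=22, band=beta, source=south) — power = 12, hence No match.
(power=10, mode=pulse, freq=4, band=gamma, source=north) — power = 10, hence No match.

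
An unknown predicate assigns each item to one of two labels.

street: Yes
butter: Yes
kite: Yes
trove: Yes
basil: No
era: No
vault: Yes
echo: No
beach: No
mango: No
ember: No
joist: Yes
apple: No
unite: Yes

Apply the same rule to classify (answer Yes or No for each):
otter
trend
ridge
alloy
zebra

The distinguishing property — contains 't' — holds for all the 'Yes' cases and none of the 'No' cases.
Yes: otter, since has 't'. Yes: trend, since has 't'. No: ridge, since no 't'. No: alloy, since no 't'. No: zebra, since no 't'.

Yes, Yes, No, No, No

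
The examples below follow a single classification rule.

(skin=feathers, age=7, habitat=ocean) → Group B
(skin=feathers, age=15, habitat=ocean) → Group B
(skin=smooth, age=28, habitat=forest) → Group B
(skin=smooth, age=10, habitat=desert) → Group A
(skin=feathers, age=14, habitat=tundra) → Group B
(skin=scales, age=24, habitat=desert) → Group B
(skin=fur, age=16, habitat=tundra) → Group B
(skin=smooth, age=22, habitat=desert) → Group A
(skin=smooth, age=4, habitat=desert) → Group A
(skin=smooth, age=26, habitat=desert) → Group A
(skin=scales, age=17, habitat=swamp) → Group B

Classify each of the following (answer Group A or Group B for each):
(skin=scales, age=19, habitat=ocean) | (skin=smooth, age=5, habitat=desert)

Group B, Group A

The common property of the 'Group A' items is: habitat is desert AND skin is smooth. No 'Group B' item has it.
(skin=scales, age=19, habitat=ocean): habitat is ocean, skin is scales — does not satisfy this, so Group B.
(skin=smooth, age=5, habitat=desert): habitat is desert, skin is smooth — satisfies this, so Group A.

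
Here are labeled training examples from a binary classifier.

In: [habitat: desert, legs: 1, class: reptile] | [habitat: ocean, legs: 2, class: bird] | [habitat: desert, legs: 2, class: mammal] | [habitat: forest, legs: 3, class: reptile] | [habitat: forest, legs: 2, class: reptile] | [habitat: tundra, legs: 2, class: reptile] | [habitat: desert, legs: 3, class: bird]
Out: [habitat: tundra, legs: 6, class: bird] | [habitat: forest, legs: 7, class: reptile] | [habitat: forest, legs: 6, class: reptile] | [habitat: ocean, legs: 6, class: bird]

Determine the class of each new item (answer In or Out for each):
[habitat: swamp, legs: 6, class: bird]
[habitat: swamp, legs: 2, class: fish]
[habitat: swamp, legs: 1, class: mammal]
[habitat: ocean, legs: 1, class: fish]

Out, In, In, In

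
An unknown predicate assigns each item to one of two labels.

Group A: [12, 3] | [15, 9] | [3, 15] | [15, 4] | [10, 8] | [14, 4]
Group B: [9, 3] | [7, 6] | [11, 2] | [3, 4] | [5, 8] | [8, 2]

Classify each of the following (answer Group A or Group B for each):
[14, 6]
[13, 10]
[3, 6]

The rule appears to be: sum ≥ 15.

Group A, Group A, Group B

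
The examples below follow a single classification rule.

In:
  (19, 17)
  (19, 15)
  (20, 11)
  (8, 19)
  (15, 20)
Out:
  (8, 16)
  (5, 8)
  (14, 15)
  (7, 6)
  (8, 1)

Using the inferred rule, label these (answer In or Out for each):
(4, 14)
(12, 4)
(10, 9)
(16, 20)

Out, Out, Out, In

One predicate separates the groups cleanly: max ≥ 17.
(4, 14) → max 14 → Out. (12, 4) → max 12 → Out. (10, 9) → max 10 → Out. (16, 20) → max 20 → In.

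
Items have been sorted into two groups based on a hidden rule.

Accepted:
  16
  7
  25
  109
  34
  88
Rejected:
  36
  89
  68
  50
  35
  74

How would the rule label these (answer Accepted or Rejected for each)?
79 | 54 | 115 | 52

Accepted, Rejected, Accepted, Accepted

The classifier is using: ≡ 1 (mod 3).
79 — 79 mod 3 = 1, hence Accepted. 54 — 54 mod 3 = 0, hence Rejected. 115 — 115 mod 3 = 1, hence Accepted. 52 — 52 mod 3 = 1, hence Accepted.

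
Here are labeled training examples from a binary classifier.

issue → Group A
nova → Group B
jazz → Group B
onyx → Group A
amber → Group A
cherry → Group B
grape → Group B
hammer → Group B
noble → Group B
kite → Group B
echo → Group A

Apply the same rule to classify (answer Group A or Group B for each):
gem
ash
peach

Group B, Group A, Group B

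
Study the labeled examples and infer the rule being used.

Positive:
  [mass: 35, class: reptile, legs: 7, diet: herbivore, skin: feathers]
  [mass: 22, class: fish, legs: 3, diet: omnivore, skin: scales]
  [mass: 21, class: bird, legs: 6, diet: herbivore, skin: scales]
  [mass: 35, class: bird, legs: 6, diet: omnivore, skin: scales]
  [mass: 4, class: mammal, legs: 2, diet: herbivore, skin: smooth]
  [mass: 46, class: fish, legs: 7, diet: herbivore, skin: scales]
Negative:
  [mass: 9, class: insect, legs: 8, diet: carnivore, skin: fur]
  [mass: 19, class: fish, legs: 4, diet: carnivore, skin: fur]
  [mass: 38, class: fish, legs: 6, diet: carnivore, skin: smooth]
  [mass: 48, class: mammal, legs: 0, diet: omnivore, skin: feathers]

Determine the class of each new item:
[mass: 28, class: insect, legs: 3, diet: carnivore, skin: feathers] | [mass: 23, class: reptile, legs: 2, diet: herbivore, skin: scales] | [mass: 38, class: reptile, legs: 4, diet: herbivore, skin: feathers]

One predicate separates the groups cleanly: skin is scales OR diet is herbivore.

Negative, Positive, Positive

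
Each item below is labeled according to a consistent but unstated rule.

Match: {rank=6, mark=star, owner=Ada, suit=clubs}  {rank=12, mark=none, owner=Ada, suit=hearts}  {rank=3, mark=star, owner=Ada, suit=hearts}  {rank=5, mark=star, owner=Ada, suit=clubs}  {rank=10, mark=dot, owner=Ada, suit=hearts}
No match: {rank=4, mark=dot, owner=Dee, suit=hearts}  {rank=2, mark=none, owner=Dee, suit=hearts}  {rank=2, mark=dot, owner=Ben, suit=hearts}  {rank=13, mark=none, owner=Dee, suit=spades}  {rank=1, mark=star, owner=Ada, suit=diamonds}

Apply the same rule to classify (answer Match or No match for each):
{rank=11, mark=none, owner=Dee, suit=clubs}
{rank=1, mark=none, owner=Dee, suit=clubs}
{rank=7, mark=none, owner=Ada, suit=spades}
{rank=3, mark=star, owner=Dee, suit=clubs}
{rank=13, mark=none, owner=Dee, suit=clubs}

The distinguishing property — owner is Ada AND rank ≥ 2 — holds for all the 'Match' cases and none of the 'No match' cases.
{rank=11, mark=none, owner=Dee, suit=clubs}: owner is Dee, rank = 11, does not fit → No match.
{rank=1, mark=none, owner=Dee, suit=clubs}: owner is Dee, rank = 1, does not fit → No match.
{rank=7, mark=none, owner=Ada, suit=spades}: owner is Ada, rank = 7, qualifies → Match.
{rank=3, mark=star, owner=Dee, suit=clubs}: owner is Dee, rank = 3, does not fit → No match.
{rank=13, mark=none, owner=Dee, suit=clubs}: owner is Dee, rank = 13, does not fit → No match.

No match, No match, Match, No match, No match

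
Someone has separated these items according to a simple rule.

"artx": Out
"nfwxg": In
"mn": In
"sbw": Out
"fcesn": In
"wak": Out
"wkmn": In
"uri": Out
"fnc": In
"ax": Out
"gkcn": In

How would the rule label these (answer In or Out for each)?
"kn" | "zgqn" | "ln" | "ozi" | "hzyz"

In, In, In, Out, Out

A rule that fits every label: contains 'n' — true of each 'In' example, false of each 'Out' one.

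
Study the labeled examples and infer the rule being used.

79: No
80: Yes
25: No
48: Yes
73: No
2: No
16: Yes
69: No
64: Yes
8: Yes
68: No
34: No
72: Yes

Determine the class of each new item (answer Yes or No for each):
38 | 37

'Yes' ⟺ multiple of 8.
38: No (38 = 8·4 + 6).
37: No (37 = 8·4 + 5).

No, No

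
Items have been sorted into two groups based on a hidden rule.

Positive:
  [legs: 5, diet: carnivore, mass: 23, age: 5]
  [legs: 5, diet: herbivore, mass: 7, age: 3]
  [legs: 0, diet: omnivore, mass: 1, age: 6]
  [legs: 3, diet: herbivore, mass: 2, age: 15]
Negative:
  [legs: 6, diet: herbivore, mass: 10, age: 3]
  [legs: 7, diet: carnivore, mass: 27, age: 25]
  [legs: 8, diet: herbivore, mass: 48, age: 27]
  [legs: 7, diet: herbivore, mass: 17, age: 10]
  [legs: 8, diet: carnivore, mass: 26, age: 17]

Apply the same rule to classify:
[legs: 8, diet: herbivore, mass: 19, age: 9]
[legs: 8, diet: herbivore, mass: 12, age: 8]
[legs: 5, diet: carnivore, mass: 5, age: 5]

The simplest hypothesis consistent with all the labels is: legs ≤ 5.
Negative: [legs: 8, diet: herbivore, mass: 19, age: 9], since legs = 8.
Negative: [legs: 8, diet: herbivore, mass: 12, age: 8], since legs = 8.
Positive: [legs: 5, diet: carnivore, mass: 5, age: 5], since legs = 5.

Negative, Negative, Positive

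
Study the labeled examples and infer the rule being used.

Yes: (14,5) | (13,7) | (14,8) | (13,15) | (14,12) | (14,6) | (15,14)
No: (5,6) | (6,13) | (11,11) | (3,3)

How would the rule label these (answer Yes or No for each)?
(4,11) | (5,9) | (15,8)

No, No, Yes

The common property of the 'Yes' items is: first ≥ 12. No 'No' item has it.
(4,11): first 4, fails the rule → No. (5,9): first 5, fails the rule → No. (15,8): first 15, has this property → Yes.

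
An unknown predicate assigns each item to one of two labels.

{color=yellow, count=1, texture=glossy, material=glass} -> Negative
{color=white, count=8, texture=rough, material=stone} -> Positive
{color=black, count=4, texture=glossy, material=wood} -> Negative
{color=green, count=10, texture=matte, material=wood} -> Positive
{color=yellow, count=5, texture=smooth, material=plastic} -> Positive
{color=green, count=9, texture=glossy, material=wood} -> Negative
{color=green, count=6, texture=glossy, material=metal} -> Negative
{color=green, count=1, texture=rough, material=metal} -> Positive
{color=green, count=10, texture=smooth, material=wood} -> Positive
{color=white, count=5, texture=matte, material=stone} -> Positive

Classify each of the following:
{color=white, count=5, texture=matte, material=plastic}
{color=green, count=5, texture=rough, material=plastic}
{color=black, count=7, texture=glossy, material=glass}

Positive, Positive, Negative

A rule that fits every label: texture is not glossy — true of each 'Positive' example, false of each 'Negative' one.
{color=white, count=5, texture=matte, material=plastic}: texture is matte — satisfies this, so Positive. {color=green, count=5, texture=rough, material=plastic}: texture is rough — satisfies this, so Positive. {color=black, count=7, texture=glossy, material=glass}: texture is glossy — doesn't match, so Negative.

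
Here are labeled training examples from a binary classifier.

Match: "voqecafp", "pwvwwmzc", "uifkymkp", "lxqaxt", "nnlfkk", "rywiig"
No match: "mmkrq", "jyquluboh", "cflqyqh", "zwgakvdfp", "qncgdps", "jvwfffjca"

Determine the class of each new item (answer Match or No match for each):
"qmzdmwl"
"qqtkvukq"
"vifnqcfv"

The distinguishing property — even length — holds for all the 'Match' cases and none of the 'No match' cases.

No match, Match, Match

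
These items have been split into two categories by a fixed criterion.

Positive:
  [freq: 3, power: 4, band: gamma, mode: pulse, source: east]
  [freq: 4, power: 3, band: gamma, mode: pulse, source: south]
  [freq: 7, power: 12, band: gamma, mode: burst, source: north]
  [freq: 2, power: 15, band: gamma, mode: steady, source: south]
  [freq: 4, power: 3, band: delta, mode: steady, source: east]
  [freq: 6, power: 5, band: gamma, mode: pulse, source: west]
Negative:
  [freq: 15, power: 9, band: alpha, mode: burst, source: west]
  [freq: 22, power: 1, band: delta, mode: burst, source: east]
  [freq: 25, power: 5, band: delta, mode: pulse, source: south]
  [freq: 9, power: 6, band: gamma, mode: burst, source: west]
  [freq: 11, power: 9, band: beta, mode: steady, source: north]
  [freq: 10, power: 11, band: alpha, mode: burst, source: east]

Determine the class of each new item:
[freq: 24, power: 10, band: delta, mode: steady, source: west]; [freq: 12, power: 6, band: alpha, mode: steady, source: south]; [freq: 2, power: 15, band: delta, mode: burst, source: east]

Negative, Negative, Positive

'Positive' ⟺ freq ≤ 7.
Negative: [freq: 24, power: 10, band: delta, mode: steady, source: west], since freq = 24. Negative: [freq: 12, power: 6, band: alpha, mode: steady, source: south], since freq = 12. Positive: [freq: 2, power: 15, band: delta, mode: burst, source: east], since freq = 2.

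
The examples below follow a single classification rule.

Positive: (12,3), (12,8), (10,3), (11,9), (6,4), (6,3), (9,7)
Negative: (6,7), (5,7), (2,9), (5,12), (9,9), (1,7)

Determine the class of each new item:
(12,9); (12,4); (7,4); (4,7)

The pattern is that an item is 'Positive' exactly when: first > second.
(12,9): 12 > 9 — checks out, so Positive.
(12,4): 12 > 4 — checks out, so Positive.
(7,4): 7 > 4 — checks out, so Positive.
(4,7): 4 < 7 — does not pass, so Negative.

Positive, Positive, Positive, Negative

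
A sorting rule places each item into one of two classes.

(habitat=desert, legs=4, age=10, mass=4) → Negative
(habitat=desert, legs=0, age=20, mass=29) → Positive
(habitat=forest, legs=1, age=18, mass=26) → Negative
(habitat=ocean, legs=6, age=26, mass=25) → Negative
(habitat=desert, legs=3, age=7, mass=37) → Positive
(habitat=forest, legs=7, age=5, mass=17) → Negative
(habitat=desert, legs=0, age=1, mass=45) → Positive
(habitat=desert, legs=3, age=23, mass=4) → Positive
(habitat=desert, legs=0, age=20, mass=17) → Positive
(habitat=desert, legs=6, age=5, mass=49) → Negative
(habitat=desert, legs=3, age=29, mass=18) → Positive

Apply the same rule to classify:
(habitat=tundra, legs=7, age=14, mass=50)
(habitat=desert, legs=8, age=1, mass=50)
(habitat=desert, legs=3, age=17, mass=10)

Negative, Negative, Positive

One predicate separates the groups cleanly: habitat is desert AND legs ≤ 3.
(habitat=tundra, legs=7, age=14, mass=50): habitat is tundra, legs = 7 — does not satisfy this, so Negative. (habitat=desert, legs=8, age=1, mass=50): habitat is desert, legs = 8 — does not satisfy this, so Negative. (habitat=desert, legs=3, age=17, mass=10): habitat is desert, legs = 3 — meets the rule, so Positive.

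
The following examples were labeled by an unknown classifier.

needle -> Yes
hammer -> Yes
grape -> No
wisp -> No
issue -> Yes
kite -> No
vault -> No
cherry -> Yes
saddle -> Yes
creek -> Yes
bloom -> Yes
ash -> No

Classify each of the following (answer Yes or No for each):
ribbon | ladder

Yes, Yes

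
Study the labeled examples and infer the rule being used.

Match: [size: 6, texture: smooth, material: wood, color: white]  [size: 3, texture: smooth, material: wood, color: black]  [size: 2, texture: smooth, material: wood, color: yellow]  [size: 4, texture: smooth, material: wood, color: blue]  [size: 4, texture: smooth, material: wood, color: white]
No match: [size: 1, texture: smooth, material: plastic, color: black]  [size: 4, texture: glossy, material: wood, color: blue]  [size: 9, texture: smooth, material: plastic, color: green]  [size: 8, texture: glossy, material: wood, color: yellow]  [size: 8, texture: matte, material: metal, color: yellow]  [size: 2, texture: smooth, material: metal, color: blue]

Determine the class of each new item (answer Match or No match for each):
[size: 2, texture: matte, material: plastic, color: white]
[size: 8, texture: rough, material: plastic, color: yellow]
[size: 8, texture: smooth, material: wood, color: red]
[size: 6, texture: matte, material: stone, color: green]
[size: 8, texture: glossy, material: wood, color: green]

The classifier is using: material is wood AND texture is smooth.
[size: 2, texture: matte, material: plastic, color: white]: material is plastic, texture is matte, does not fit → No match.
[size: 8, texture: rough, material: plastic, color: yellow]: material is plastic, texture is rough, does not fit → No match.
[size: 8, texture: smooth, material: wood, color: red]: material is wood, texture is smooth, passes → Match.
[size: 6, texture: matte, material: stone, color: green]: material is stone, texture is matte, does not fit → No match.
[size: 8, texture: glossy, material: wood, color: green]: material is wood, texture is glossy, does not fit → No match.

No match, No match, Match, No match, No match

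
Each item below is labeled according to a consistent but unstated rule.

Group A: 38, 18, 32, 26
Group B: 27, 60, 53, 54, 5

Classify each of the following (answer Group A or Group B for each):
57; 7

Group B, Group B

Every 'Group A' example satisfies: even AND at most 38. None of the 'Group B' examples do.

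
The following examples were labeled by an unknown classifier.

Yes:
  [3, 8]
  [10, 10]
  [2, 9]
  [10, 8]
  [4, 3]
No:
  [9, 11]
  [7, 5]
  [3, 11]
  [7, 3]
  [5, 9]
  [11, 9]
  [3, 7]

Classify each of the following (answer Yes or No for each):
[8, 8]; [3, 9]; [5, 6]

Looking at the examples, the only property every 'Yes' case has and every 'No' case lacks is: product is even.
[8, 8]: 8·8 = 64 — has this property, so Yes. [3, 9]: 3·9 = 27 — lacks this property, so No. [5, 6]: 5·6 = 30 — has this property, so Yes.

Yes, No, Yes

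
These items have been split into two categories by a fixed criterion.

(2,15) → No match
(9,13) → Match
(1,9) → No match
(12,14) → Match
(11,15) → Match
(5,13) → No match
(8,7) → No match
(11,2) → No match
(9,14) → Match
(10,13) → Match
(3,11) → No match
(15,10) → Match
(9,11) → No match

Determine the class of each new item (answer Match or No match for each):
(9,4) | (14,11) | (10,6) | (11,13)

No match, Match, No match, Match

The simplest hypothesis consistent with all the labels is: sum ≥ 22.
(9,4) → 9+4 = 13 → No match.
(14,11) → 14+11 = 25 → Match.
(10,6) → 10+6 = 16 → No match.
(11,13) → 11+13 = 24 → Match.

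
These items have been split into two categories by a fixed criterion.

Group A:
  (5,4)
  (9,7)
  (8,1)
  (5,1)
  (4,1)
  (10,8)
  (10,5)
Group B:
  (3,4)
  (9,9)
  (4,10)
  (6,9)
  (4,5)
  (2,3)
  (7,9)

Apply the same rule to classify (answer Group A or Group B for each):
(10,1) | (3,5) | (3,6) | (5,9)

The simplest hypothesis consistent with all the labels is: first > second.
(10,1): 10 > 1, qualifies → Group A. (3,5): 3 < 5, does not satisfy this → Group B. (3,6): 3 < 6, does not satisfy this → Group B. (5,9): 5 < 9, does not satisfy this → Group B.

Group A, Group B, Group B, Group B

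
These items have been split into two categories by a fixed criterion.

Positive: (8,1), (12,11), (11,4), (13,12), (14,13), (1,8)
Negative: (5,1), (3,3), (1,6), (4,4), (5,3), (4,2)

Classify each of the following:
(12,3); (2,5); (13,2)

Positive, Negative, Positive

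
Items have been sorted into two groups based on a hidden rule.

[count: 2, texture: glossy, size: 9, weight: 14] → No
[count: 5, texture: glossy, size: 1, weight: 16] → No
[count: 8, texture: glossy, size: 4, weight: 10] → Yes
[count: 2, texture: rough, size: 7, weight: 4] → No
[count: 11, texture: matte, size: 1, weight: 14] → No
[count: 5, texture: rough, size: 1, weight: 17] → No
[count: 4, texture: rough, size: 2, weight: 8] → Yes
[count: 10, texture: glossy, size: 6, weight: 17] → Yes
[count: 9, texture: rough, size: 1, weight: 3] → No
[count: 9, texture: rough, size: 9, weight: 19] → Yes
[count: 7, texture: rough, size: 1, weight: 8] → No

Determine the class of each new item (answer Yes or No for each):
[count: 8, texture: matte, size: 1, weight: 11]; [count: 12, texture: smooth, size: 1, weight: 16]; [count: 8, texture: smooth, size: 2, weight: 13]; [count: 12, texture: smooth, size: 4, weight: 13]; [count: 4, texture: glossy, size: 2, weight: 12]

No, No, Yes, Yes, Yes

One predicate separates the groups cleanly: size ≥ 2 AND count ≥ 4.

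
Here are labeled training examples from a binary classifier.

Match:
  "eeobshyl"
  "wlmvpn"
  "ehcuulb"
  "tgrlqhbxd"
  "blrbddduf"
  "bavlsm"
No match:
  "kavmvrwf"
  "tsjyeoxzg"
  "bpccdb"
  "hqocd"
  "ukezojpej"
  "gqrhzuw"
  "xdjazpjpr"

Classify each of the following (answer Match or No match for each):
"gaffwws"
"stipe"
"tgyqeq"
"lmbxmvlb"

Rule: contains 'l'. This holds for each 'Match' example and fails for each 'No match' one.
"gaffwws" — no 'l', hence No match.
"stipe" — no 'l', hence No match.
"tgyqeq" — no 'l', hence No match.
"lmbxmvlb" — has 'l', hence Match.

No match, No match, No match, Match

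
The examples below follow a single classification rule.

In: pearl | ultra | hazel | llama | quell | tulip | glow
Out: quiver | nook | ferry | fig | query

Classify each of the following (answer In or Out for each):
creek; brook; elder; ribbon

Out, Out, In, Out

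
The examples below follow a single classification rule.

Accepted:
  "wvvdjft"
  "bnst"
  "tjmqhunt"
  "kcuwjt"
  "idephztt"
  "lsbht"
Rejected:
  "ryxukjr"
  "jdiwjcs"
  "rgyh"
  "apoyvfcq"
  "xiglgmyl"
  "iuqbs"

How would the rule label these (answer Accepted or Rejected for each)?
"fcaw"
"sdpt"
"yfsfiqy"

The pattern is that an item is 'Accepted' exactly when: contains 't'.
Rejected: "fcaw", since no 't'.
Accepted: "sdpt", since has 't'.
Rejected: "yfsfiqy", since no 't'.

Rejected, Accepted, Rejected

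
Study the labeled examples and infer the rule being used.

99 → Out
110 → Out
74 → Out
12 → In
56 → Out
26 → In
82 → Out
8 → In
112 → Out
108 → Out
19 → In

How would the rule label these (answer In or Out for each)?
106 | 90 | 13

The simplest hypothesis consistent with all the labels is: at most 26.
106 → 106 > 26 → Out.
90 → 90 > 26 → Out.
13 → 13 ≤ 26 → In.

Out, Out, In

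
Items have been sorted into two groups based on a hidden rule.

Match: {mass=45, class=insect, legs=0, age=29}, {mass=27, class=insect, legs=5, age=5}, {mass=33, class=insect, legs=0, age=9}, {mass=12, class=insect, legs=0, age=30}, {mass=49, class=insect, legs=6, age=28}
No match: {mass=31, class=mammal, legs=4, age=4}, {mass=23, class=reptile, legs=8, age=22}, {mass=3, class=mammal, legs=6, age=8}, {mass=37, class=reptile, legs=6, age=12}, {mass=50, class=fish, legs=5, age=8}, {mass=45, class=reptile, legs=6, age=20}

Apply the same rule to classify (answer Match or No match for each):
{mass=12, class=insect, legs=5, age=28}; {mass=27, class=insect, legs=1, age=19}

Rule: class is insect. This holds for each 'Match' example and fails for each 'No match' one.
{mass=12, class=insect, legs=5, age=28}: class is insect — has this property, so Match. {mass=27, class=insect, legs=1, age=19}: class is insect — has this property, so Match.

Match, Match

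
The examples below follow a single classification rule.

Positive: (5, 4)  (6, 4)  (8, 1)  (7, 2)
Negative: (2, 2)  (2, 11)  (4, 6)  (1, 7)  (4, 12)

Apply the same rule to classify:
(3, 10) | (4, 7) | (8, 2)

Negative, Negative, Positive

The simplest hypothesis consistent with all the labels is: first > second.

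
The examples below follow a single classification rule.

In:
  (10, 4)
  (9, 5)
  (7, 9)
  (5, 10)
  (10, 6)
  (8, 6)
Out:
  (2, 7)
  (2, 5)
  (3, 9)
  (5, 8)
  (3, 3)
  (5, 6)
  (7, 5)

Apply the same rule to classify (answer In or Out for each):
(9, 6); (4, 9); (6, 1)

In, Out, Out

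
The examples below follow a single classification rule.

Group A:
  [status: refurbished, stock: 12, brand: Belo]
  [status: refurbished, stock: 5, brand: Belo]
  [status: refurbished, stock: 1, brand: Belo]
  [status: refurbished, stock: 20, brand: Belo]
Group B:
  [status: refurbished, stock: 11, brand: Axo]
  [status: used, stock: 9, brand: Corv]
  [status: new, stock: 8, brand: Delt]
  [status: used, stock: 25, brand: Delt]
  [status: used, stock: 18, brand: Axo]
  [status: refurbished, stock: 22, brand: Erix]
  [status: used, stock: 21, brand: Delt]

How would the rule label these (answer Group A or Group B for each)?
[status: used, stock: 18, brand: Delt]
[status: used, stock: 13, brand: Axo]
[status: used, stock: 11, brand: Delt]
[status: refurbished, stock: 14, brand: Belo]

Group B, Group B, Group B, Group A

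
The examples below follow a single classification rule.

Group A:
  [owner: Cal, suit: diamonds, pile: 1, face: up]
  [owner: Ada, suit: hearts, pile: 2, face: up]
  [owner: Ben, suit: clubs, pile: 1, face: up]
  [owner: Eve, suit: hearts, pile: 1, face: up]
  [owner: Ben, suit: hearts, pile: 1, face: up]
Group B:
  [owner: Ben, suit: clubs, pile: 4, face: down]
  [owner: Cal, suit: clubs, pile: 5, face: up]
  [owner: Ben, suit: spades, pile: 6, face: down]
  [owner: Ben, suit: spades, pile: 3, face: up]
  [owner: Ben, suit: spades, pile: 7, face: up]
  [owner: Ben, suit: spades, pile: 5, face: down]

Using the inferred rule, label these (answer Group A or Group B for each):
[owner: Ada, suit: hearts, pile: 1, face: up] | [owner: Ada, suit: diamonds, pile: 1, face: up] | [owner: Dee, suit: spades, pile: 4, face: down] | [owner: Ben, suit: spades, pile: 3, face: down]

Group A, Group A, Group B, Group B

'Group A' ⟺ pile ≤ 2.
[owner: Ada, suit: hearts, pile: 1, face: up]: Group A (pile = 1).
[owner: Ada, suit: diamonds, pile: 1, face: up]: Group A (pile = 1).
[owner: Dee, suit: spades, pile: 4, face: down]: Group B (pile = 4).
[owner: Ben, suit: spades, pile: 3, face: down]: Group B (pile = 3).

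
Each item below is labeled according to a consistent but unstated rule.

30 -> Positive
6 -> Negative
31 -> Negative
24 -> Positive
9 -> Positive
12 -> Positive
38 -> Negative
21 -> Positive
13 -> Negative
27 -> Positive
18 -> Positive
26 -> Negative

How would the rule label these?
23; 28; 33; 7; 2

A rule that fits every label: multiple of 3 AND at least 9 — true of each 'Positive' example, false of each 'Negative' one.

Negative, Negative, Positive, Negative, Negative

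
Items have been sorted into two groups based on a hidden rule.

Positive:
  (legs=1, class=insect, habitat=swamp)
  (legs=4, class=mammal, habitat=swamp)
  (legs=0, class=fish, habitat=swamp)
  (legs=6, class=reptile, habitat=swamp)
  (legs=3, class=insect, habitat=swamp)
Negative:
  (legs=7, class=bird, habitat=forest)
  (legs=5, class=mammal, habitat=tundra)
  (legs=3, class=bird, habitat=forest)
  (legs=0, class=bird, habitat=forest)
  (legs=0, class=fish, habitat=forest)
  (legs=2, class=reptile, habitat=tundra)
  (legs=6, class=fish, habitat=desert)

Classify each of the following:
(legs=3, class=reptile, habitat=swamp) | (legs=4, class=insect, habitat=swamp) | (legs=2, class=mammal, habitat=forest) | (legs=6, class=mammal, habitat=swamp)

Positive, Positive, Negative, Positive

The rule appears to be: habitat is swamp.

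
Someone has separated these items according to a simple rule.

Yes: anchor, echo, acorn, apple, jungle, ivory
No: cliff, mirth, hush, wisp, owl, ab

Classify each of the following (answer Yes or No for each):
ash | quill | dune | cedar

No, Yes, Yes, Yes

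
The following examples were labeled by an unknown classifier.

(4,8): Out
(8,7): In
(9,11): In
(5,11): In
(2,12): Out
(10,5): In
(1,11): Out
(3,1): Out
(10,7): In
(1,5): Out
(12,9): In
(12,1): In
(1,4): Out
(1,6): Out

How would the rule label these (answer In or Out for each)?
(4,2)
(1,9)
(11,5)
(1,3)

Out, Out, In, Out

One predicate separates the groups cleanly: first ≥ 5.
(4,2) → first 4 → Out.
(1,9) → first 1 → Out.
(11,5) → first 11 → In.
(1,3) → first 1 → Out.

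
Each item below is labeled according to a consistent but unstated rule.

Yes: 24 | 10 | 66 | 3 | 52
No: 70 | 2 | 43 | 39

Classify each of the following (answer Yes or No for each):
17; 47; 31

Yes, No, Yes

Looking at the examples, the only property every 'Yes' case has and every 'No' case lacks is: ≡ 3 (mod 7).
17 → 17 mod 7 = 3 → Yes. 47 → 47 mod 7 = 5 → No. 31 → 31 mod 7 = 3 → Yes.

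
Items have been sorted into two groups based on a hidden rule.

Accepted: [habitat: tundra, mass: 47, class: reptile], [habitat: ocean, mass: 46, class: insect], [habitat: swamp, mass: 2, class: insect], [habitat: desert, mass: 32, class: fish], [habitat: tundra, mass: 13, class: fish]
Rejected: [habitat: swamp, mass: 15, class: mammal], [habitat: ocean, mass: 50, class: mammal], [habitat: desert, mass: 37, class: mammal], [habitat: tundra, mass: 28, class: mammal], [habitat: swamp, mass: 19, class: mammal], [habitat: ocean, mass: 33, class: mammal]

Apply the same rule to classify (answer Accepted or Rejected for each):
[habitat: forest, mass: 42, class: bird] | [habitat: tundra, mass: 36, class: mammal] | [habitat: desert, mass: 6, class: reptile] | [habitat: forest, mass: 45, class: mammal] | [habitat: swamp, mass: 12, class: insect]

Accepted, Rejected, Accepted, Rejected, Accepted

One predicate separates the groups cleanly: class is not mammal.
[habitat: forest, mass: 42, class: bird]: class is bird, passes → Accepted.
[habitat: tundra, mass: 36, class: mammal]: class is mammal, doesn't qualify → Rejected.
[habitat: desert, mass: 6, class: reptile]: class is reptile, passes → Accepted.
[habitat: forest, mass: 45, class: mammal]: class is mammal, doesn't qualify → Rejected.
[habitat: swamp, mass: 12, class: insect]: class is insect, passes → Accepted.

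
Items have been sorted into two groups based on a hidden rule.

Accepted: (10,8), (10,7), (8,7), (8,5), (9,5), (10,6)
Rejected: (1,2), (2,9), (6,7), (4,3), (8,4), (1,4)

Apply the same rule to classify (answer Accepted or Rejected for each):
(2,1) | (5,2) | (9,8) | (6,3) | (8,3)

The common property of the 'Accepted' items is: first > second AND sum ≥ 13. No 'Rejected' item has it.
(2,1): Rejected (2 > 1, 2+1 = 3).
(5,2): Rejected (5 > 2, 5+2 = 7).
(9,8): Accepted (9 > 8, 9+8 = 17).
(6,3): Rejected (6 > 3, 6+3 = 9).
(8,3): Rejected (8 > 3, 8+3 = 11).

Rejected, Rejected, Accepted, Rejected, Rejected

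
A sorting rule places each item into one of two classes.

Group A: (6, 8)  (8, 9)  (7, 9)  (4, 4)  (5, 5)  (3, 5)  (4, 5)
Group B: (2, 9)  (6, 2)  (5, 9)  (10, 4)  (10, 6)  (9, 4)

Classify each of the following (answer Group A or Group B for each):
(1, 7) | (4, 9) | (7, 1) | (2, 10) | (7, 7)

Group B, Group B, Group B, Group B, Group A

The classifier is using: |first − second| ≤ 2.
(1, 7): Group B (|1−7| = 6). (4, 9): Group B (|4−9| = 5). (7, 1): Group B (|7−1| = 6). (2, 10): Group B (|2−10| = 8). (7, 7): Group A (|7−7| = 0).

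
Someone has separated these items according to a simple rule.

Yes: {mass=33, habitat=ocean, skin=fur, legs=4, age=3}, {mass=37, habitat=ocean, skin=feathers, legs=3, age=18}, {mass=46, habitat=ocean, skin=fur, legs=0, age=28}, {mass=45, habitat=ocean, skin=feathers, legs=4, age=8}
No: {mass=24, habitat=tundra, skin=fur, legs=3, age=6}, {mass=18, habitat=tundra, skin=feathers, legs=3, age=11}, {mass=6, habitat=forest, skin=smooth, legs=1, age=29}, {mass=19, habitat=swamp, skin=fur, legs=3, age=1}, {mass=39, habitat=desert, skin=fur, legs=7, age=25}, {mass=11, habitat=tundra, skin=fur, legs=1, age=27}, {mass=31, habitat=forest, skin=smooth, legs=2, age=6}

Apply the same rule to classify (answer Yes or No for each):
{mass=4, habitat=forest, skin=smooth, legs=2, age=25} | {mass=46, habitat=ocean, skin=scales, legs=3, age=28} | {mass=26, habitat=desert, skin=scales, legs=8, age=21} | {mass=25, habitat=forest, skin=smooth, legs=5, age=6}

No, Yes, No, No

The classifier is using: habitat is ocean.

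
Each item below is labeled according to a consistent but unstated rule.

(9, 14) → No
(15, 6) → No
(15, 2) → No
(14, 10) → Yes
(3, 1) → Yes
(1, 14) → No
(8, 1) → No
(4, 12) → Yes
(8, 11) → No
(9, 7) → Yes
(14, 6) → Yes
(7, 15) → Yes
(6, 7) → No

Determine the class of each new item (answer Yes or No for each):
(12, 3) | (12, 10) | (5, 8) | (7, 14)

The rule appears to be: sum is even.
(12, 3): No (12+3 = 15).
(12, 10): Yes (12+10 = 22).
(5, 8): No (5+8 = 13).
(7, 14): No (7+14 = 21).

No, Yes, No, No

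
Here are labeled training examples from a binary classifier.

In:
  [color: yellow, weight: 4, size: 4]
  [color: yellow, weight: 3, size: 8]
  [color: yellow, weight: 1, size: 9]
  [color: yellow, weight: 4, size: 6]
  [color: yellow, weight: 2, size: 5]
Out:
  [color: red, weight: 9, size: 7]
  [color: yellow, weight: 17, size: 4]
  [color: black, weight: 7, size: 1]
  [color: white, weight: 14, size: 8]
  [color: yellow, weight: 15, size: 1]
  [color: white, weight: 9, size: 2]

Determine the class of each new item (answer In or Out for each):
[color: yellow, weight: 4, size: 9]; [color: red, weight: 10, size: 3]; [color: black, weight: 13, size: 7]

The pattern is that an item is 'In' exactly when: weight ≤ 4.

In, Out, Out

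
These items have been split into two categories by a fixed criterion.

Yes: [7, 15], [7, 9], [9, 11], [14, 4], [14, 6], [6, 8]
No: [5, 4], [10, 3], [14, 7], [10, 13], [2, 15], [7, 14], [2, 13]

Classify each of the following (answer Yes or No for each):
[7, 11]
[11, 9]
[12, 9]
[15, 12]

Yes, Yes, No, No

The classifier is using: sum is even.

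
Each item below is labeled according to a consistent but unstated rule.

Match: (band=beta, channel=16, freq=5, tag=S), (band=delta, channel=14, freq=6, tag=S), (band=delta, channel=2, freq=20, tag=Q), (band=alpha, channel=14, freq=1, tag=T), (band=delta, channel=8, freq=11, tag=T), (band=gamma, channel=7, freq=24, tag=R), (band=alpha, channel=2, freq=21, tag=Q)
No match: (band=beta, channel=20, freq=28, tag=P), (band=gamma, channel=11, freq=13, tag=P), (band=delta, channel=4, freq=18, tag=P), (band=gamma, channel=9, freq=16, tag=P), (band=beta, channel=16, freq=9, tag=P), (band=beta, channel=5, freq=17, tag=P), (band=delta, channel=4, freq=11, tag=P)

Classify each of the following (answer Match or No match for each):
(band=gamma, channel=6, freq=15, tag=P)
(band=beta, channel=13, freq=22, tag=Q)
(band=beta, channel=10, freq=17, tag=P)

Looking at the examples, the only property every 'Match' case has and every 'No match' case lacks is: tag is not P.

No match, Match, No match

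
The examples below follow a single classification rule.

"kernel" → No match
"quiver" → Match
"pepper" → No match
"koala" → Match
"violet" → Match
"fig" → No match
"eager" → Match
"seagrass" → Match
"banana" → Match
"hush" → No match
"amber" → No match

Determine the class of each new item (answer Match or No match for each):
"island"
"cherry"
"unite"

No match, No match, Match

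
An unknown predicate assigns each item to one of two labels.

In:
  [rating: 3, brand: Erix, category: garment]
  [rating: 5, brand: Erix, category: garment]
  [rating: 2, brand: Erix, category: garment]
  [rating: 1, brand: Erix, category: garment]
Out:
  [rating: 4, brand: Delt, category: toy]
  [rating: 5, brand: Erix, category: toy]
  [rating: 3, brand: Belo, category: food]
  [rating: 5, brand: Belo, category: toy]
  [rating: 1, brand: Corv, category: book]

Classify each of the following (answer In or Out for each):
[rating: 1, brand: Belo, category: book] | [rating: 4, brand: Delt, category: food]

Out, Out

Checking candidate rules against both groups, what survives is: category is garment.
[rating: 1, brand: Belo, category: book] → category is book → Out.
[rating: 4, brand: Delt, category: food] → category is food → Out.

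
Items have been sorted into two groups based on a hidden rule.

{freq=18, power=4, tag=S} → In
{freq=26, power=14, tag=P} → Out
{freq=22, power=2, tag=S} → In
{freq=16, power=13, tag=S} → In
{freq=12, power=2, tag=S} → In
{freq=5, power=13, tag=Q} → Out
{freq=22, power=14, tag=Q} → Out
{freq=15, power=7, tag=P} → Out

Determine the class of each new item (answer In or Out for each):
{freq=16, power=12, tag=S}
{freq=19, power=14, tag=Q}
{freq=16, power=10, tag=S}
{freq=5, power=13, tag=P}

In, Out, In, Out

Looking at the examples, the only property every 'In' case has and every 'Out' case lacks is: tag is S.
{freq=16, power=12, tag=S} → tag is S → In. {freq=19, power=14, tag=Q} → tag is Q → Out. {freq=16, power=10, tag=S} → tag is S → In. {freq=5, power=13, tag=P} → tag is P → Out.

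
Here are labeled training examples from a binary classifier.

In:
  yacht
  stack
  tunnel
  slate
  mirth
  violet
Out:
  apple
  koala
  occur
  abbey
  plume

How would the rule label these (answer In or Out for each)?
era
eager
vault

All 'In' examples share one property — contains 't' — and every 'Out' example lacks it.
era: Out (no 't').
eager: Out (no 't').
vault: In (has 't').

Out, Out, In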